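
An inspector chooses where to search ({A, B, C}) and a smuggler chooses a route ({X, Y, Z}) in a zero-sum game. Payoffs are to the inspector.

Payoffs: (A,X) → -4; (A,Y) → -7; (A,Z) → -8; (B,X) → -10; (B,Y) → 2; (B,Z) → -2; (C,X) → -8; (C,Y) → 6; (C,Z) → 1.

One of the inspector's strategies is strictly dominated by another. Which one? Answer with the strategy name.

B

C gives a strictly higher payoff than B against every column: -8 > -10, 6 > 2, 1 > -2.
So B is strictly dominated and the inspector never plays it.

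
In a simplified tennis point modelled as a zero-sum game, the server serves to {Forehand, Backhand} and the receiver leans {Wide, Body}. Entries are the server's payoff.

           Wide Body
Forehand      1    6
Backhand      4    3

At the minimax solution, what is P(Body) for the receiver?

1/2

Row minima: Forehand → 1, Backhand → 3; maximin = 3.
Column maxima: Wide → 4, Body → 6; minimax = 4.
3 ≠ 4, so there is no saddle point; optimal play is mixed.
Let the server play Forehand with probability p. Expected payoff against Wide: 1p + 4(1−p) = −3p + 4; against Body: 6p + 3(1−p) = 3p + 3.
Setting these equal: −3p + 4 = 3p + 3 ⇒ −6p = -1 ⇒ p = 1/6, and the value is (-3)·(1/6) + 4 = 7/2.
For the receiver: with q = P(Wide), equating Forehand's and Backhand's payoffs gives −5q + 6 = q + 3 ⇒ q = 1/2.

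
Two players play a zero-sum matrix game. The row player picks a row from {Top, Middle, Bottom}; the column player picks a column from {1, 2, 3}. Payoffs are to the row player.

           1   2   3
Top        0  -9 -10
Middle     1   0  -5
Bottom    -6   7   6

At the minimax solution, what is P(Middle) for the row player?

2/3

Row minima: Top → -10, Middle → -5, Bottom → -6; maximin = -5.
Column maxima: 1 → 1, 2 → 7, 3 → 6; minimax = 1.
-5 ≠ 1, so there is no saddle point; optimal play is mixed.
Top is strictly dominated by Middle, so the row player never plays it.
2 is strictly dominated by 3 (it gives the row player strictly more in every row), so the column player never plays it.
On the remaining 2×2 (Middle, Bottom vs 1, 3):
Let the row player play Middle with probability p. Expected payoff against 1: 1p + (-6)(1−p) = 7p − 6; against 3: (-5)p + 6(1−p) = −11p + 6.
Setting these equal: 7p − 6 = −11p + 6 ⇒ 18p = 12 ⇒ p = 2/3, and the value is (7)·(2/3) − 6 = -4/3.
For the column player: with q = P(1), equating Middle's and Bottom's payoffs gives 6q − 5 = −12q + 6 ⇒ q = 11/18.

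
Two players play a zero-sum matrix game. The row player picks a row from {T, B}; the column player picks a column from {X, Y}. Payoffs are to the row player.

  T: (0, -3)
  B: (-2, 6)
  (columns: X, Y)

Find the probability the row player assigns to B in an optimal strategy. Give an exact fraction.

3/11

Row minima: T → -3, B → -2; maximin = -2.
Column maxima: X → 0, Y → 6; minimax = 0.
-2 ≠ 0, so there is no saddle point; optimal play is mixed.
Let the row player play T with probability p. Expected payoff against X: 0p + (-2)(1−p) = 2p − 2; against Y: (-3)p + 6(1−p) = −9p + 6.
Setting these equal: 2p − 2 = −9p + 6 ⇒ 11p = 8 ⇒ p = 8/11, and the value is (2)·(8/11) − 2 = -6/11.
For the column player: with q = P(X), equating T's and B's payoffs gives 3q − 3 = −8q + 6 ⇒ q = 9/11.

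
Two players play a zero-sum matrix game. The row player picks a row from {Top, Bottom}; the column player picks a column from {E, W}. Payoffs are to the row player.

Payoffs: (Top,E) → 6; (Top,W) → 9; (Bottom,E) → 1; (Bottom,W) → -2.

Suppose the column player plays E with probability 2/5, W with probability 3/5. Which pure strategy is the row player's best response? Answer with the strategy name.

Top

Expected payoff of Top: (2/5)·6 + (3/5)·9 = 39/5.
Expected payoff of Bottom: (2/5)·1 + (3/5)·(-2) = -4/5.
The largest is 39/5, so the row player's best response is Top.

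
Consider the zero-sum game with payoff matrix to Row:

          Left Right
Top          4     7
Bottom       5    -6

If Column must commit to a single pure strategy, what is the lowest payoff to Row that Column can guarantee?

5

Column maxima: Left → 5, Right → 7.
The smallest of these is 5.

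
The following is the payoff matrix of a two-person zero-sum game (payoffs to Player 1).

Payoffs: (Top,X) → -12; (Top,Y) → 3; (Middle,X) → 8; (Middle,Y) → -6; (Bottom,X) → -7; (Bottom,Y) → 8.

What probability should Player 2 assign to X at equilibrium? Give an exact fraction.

Row minima: Top → -12, Middle → -6, Bottom → -7; maximin = -6.
Column maxima: X → 8, Y → 8; minimax = 8.
-6 ≠ 8, so there is no saddle point; optimal play is mixed.
Top is strictly dominated by Bottom, so Player 1 never plays it.
On the remaining 2×2 (Middle, Bottom vs X, Y):
Let Player 1 play Middle with probability p. Expected payoff against X: 8p + (-7)(1−p) = 15p − 7; against Y: (-6)p + 8(1−p) = −14p + 8.
Setting these equal: 15p − 7 = −14p + 8 ⇒ 29p = 15 ⇒ p = 15/29, and the value is (15)·(15/29) − 7 = 22/29.
For Player 2: with q = P(X), equating Middle's and Bottom's payoffs gives 14q − 6 = −15q + 8 ⇒ q = 14/29.

14/29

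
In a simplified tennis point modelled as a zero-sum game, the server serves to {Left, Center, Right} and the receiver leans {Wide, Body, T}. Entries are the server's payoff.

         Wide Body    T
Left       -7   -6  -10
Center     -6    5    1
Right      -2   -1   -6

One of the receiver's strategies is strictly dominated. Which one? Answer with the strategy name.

Wide holds the server's payoff strictly below Body in every row: -7 < -6, -6 < 5, -2 < -1.
So Body is strictly dominated for the receiver.

Body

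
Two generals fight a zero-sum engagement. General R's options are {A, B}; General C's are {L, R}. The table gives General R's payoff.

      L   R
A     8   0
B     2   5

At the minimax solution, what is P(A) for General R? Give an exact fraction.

3/11

Row minima: A → 0, B → 2; maximin = 2.
Column maxima: L → 8, R → 5; minimax = 5.
2 ≠ 5, so there is no saddle point; optimal play is mixed.
Let General R play A with probability p. Expected payoff against L: 8p + 2(1−p) = 6p + 2; against R: 0p + 5(1−p) = −5p + 5.
Setting these equal: 6p + 2 = −5p + 5 ⇒ 11p = 3 ⇒ p = 3/11, and the value is (6)·(3/11) + 2 = 40/11.
For General C: with q = P(L), equating A's and B's payoffs gives 8q = −3q + 5 ⇒ q = 5/11.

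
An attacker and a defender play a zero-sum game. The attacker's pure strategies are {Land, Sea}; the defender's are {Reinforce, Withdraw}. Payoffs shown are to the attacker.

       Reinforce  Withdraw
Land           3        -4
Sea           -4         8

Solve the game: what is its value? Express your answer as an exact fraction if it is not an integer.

8/19

Row minima: Land → -4, Sea → -4; maximin = -4.
Column maxima: Reinforce → 3, Withdraw → 8; minimax = 3.
-4 ≠ 3, so there is no saddle point; optimal play is mixed.
Let the attacker play Land with probability p. Expected payoff against Reinforce: 3p + (-4)(1−p) = 7p − 4; against Withdraw: (-4)p + 8(1−p) = −12p + 8.
Setting these equal: 7p − 4 = −12p + 8 ⇒ 19p = 12 ⇒ p = 12/19, and the value is (7)·(12/19) − 4 = 8/19.
For the defender: with q = P(Reinforce), equating Land's and Sea's payoffs gives 7q − 4 = −12q + 8 ⇒ q = 12/19.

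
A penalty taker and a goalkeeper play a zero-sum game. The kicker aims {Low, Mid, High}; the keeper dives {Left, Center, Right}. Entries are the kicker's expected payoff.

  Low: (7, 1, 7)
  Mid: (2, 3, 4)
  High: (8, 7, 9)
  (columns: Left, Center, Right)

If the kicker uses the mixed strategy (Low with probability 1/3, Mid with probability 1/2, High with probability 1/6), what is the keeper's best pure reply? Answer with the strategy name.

Center

If the keeper plays Left, the kicker's expected payoff is (1/3)·7 + (1/2)·2 + (1/6)·8 = 14/3.
If the keeper plays Center, the kicker's expected payoff is (1/3)·1 + (1/2)·3 + (1/6)·7 = 3.
If the keeper plays Right, the kicker's expected payoff is (1/3)·7 + (1/2)·4 + (1/6)·9 = 35/6.
The keeper minimizes the kicker's payoff; the smallest is 3, so the best response is Center.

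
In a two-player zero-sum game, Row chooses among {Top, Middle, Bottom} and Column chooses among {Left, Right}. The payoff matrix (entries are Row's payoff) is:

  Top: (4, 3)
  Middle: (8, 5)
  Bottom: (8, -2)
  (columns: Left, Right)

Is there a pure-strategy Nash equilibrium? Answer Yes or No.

Row minima: Top → 3, Middle → 5, Bottom → -2; maximin = 5.
Column maxima: Left → 8, Right → 5; minimax = 5.
maximin = minimax = 5, so a saddle point exists.

Yes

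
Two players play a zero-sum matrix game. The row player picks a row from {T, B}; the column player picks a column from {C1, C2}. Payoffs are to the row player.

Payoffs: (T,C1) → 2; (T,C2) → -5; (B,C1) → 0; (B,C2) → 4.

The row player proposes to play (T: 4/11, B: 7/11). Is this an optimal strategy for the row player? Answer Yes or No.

Against C1 this mix gives (4/11)·2 + (7/11)·0 = 8/11.
Against C2 this mix gives (4/11)·(-5) + (7/11)·4 = 8/11.
All of the column player's active replies (C1, C2) yield 8/11, and no column does worse for the row player. The mix makes the column player indifferent and guarantees 8/11, so it is optimal.

Yes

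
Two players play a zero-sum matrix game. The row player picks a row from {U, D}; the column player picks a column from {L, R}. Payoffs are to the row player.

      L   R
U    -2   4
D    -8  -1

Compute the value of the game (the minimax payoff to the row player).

-2

Row minima: U → -2, D → -8; maximin = -2.
Column maxima: L → -2, R → 4; minimax = -2.
Since maximin = minimax = -2, there is a saddle point and the value is -2.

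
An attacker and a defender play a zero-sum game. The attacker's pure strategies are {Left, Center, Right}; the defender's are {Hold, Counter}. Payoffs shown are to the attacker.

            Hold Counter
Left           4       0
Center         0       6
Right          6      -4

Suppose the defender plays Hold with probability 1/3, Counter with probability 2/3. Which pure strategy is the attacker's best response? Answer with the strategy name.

Expected payoff of Left: (1/3)·4 + (2/3)·0 = 4/3.
Expected payoff of Center: (1/3)·0 + (2/3)·6 = 4.
Expected payoff of Right: (1/3)·6 + (2/3)·(-4) = -2/3.
The largest is 4, so the attacker's best response is Center.

Center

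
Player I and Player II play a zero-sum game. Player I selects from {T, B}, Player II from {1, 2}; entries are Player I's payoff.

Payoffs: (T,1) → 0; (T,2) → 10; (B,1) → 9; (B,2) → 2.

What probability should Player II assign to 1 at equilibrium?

Row minima: T → 0, B → 2; maximin = 2.
Column maxima: 1 → 9, 2 → 10; minimax = 9.
2 ≠ 9, so there is no saddle point; optimal play is mixed.
Let Player I play T with probability p. Expected payoff against 1: 0p + 9(1−p) = −9p + 9; against 2: 10p + 2(1−p) = 8p + 2.
Setting these equal: −9p + 9 = 8p + 2 ⇒ −17p = -7 ⇒ p = 7/17, and the value is (-9)·(7/17) + 9 = 90/17.
For Player II: with q = P(1), equating T's and B's payoffs gives −10q + 10 = 7q + 2 ⇒ q = 8/17.

8/17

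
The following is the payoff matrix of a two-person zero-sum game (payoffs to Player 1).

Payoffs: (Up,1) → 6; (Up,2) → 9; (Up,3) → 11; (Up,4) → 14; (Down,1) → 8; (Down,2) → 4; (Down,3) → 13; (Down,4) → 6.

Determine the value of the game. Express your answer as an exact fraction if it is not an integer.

48/7

Row minima: Up → 6, Down → 4; maximin = 6.
Column maxima: 1 → 8, 2 → 9, 3 → 13, 4 → 14; minimax = 8.
6 ≠ 8, so there is no saddle point; optimal play is mixed.
3 is strictly dominated by 1 (it gives Player 1 strictly more in every row), so Player 2 never plays it.
4 is strictly dominated by 2 (it gives Player 1 strictly more in every row), so Player 2 never plays it.
On the remaining 2×2 (Up, Down vs 1, 2):
Let Player 1 play Up with probability p. Expected payoff against 1: 6p + 8(1−p) = −2p + 8; against 2: 9p + 4(1−p) = 5p + 4.
Setting these equal: −2p + 8 = 5p + 4 ⇒ −7p = -4 ⇒ p = 4/7, and the value is (-2)·(4/7) + 8 = 48/7.
For Player 2: with q = P(1), equating Up's and Down's payoffs gives −3q + 9 = 4q + 4 ⇒ q = 5/7.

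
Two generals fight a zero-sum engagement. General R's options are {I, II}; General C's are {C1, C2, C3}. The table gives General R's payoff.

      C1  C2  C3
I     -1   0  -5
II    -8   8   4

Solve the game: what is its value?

Row minima: I → -5, II → -8; maximin = -5.
Column maxima: C1 → -1, C2 → 8, C3 → 4; minimax = -1.
-5 ≠ -1, so there is no saddle point; optimal play is mixed.
C2 is strictly dominated by C1 (it gives General R strictly more in every row), so General C never plays it.
On the remaining 2×2 (I, II vs C1, C3):
Let General R play I with probability p. Expected payoff against C1: (-1)p + (-8)(1−p) = 7p − 8; against C3: (-5)p + 4(1−p) = −9p + 4.
Setting these equal: 7p − 8 = −9p + 4 ⇒ 16p = 12 ⇒ p = 3/4, and the value is (7)·(3/4) − 8 = -11/4.
For General C: with q = P(C1), equating I's and II's payoffs gives 4q − 5 = −12q + 4 ⇒ q = 9/16.

-11/4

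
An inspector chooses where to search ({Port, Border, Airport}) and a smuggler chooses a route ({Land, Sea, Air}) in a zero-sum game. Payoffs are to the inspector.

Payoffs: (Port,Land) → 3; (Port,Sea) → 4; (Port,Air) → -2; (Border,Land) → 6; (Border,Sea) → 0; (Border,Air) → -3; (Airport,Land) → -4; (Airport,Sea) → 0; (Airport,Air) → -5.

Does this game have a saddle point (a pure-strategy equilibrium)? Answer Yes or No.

Yes

Row minima: Port → -2, Border → -3, Airport → -5; maximin = -2.
Column maxima: Land → 6, Sea → 4, Air → -2; minimax = -2.
maximin = minimax = -2, so a saddle point exists.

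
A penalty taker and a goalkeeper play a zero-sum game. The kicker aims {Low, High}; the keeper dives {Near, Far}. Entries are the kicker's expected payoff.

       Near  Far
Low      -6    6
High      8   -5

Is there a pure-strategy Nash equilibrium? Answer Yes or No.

Row minima: Low → -6, High → -5; maximin = -5.
Column maxima: Near → 8, Far → 6; minimax = 6.
-5 ≠ 6, so no pure-strategy equilibrium exists.

No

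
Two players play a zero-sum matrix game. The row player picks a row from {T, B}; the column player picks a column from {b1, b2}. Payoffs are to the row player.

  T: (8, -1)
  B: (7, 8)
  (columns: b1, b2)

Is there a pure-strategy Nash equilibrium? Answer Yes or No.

No

Row minima: T → -1, B → 7; maximin = 7.
Column maxima: b1 → 8, b2 → 8; minimax = 8.
7 ≠ 8, so no pure-strategy equilibrium exists.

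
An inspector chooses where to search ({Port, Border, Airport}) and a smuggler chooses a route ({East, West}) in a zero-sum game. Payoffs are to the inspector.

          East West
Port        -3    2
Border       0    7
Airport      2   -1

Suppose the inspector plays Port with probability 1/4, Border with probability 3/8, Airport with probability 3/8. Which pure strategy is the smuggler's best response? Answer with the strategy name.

If the smuggler plays East, the inspector's expected payoff is (1/4)·(-3) + (3/8)·0 + (3/8)·2 = 0.
If the smuggler plays West, the inspector's expected payoff is (1/4)·2 + (3/8)·7 + (3/8)·(-1) = 11/4.
The smuggler minimizes the inspector's payoff; the smallest is 0, so the best response is East.

East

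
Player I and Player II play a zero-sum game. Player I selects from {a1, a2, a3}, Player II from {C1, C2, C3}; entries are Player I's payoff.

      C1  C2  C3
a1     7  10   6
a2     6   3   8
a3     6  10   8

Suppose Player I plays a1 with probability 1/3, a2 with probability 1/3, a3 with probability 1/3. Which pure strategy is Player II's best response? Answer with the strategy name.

C1

If Player II plays C1, Player I's expected payoff is (1/3)·7 + (1/3)·6 + (1/3)·6 = 19/3.
If Player II plays C2, Player I's expected payoff is (1/3)·10 + (1/3)·3 + (1/3)·10 = 23/3.
If Player II plays C3, Player I's expected payoff is (1/3)·6 + (1/3)·8 + (1/3)·8 = 22/3.
Player II minimizes Player I's payoff; the smallest is 19/3, so the best response is C1.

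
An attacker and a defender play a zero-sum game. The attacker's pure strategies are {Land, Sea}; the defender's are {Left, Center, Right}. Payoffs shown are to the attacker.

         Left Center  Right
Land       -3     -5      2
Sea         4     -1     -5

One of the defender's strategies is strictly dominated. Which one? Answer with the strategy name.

Center holds the attacker's payoff strictly below Left in every row: -5 < -3, -1 < 4.
So Left is strictly dominated for the defender.

Left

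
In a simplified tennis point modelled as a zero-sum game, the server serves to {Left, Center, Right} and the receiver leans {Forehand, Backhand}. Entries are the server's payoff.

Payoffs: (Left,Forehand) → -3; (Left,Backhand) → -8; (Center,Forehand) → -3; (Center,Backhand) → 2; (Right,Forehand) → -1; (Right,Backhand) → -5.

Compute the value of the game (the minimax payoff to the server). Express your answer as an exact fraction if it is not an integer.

Row minima: Left → -8, Center → -3, Right → -5; maximin = -3.
Column maxima: Forehand → -1, Backhand → 2; minimax = -1.
-3 ≠ -1, so there is no saddle point; optimal play is mixed.
Left is strictly dominated by Right, so the server never plays it.
On the remaining 2×2 (Center, Right vs Forehand, Backhand):
Let the server play Center with probability p. Expected payoff against Forehand: (-3)p + (-1)(1−p) = −2p − 1; against Backhand: 2p + (-5)(1−p) = 7p − 5.
Setting these equal: −2p − 1 = 7p − 5 ⇒ −9p = -4 ⇒ p = 4/9, and the value is (-2)·(4/9) − 1 = -17/9.
For the receiver: with q = P(Forehand), equating Center's and Right's payoffs gives −5q + 2 = 4q − 5 ⇒ q = 7/9.

-17/9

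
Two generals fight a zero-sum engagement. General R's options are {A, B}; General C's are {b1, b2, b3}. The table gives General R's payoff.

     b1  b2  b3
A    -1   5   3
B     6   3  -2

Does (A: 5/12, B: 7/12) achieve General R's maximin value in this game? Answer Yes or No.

No

Against b1 this mix gives (5/12)·(-1) + (7/12)·6 = 37/12.
Against b2 this mix gives (5/12)·5 + (7/12)·3 = 23/6.
Against b3 this mix gives (5/12)·3 + (7/12)·(-2) = 1/12.
General C will play b3, holding General R to 1/12. Shifting weight toward the row that does better against b3 would raise this floor (the equalizing mix achieves 4/3 against both b3 and b1), so the proposed strategy is not optimal.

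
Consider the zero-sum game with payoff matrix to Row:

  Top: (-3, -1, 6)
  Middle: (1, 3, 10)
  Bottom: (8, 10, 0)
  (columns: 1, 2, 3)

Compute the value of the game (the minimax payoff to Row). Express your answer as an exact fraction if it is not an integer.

80/17

Row minima: Top → -3, Middle → 1, Bottom → 0; maximin = 1.
Column maxima: 1 → 8, 2 → 10, 3 → 10; minimax = 8.
1 ≠ 8, so there is no saddle point; optimal play is mixed.
Top is strictly dominated by Middle, so Row never plays it.
2 is strictly dominated by 1 (it gives Row strictly more in every row), so Column never plays it.
On the remaining 2×2 (Middle, Bottom vs 1, 3):
Let Row play Middle with probability p. Expected payoff against 1: 1p + 8(1−p) = −7p + 8; against 3: 10p + 0(1−p) = 10p.
Setting these equal: −7p + 8 = 10p ⇒ −17p = -8 ⇒ p = 8/17, and the value is (-7)·(8/17) + 8 = 80/17.
For Column: with q = P(1), equating Middle's and Bottom's payoffs gives −9q + 10 = 8q ⇒ q = 10/17.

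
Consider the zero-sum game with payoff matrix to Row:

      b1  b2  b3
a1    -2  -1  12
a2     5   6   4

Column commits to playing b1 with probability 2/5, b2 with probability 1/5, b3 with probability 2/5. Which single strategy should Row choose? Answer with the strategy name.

a2

Expected payoff of a1: (2/5)·(-2) + (1/5)·(-1) + (2/5)·12 = 19/5.
Expected payoff of a2: (2/5)·5 + (1/5)·6 + (2/5)·4 = 24/5.
The largest is 24/5, so Row's best response is a2.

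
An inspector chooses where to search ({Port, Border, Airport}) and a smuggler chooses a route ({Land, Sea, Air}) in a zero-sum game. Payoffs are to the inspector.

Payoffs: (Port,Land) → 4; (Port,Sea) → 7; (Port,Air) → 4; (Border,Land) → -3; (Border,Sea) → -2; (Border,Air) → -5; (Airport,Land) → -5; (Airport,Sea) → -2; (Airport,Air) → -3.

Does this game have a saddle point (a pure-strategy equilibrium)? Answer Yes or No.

Row minima: Port → 4, Border → -5, Airport → -5; maximin = 4.
Column maxima: Land → 4, Sea → 7, Air → 4; minimax = 4.
maximin = minimax = 4, so a saddle point exists.

Yes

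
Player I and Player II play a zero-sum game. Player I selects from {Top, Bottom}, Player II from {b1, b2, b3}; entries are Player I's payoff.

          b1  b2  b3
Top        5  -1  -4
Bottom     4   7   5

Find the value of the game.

41/10

Row minima: Top → -4, Bottom → 4; maximin = 4.
Column maxima: b1 → 5, b2 → 7, b3 → 5; minimax = 5.
4 ≠ 5, so there is no saddle point; optimal play is mixed.
b2 is strictly dominated by b3 (it gives Player I strictly more in every row), so Player II never plays it.
On the remaining 2×2 (Top, Bottom vs b1, b3):
Let Player I play Top with probability p. Expected payoff against b1: 5p + 4(1−p) = p + 4; against b3: (-4)p + 5(1−p) = −9p + 5.
Setting these equal: p + 4 = −9p + 5 ⇒ 10p = 1 ⇒ p = 1/10, and the value is (1)·(1/10) + 4 = 41/10.
For Player II: with q = P(b1), equating Top's and Bottom's payoffs gives 9q − 4 = −q + 5 ⇒ q = 9/10.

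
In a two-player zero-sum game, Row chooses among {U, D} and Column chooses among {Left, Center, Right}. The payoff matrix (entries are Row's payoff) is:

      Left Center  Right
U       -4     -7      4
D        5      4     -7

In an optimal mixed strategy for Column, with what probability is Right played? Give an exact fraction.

1/2

Row minima: U → -7, D → -7; maximin = -7.
Column maxima: Left → 5, Center → 4, Right → 4; minimax = 4.
-7 ≠ 4, so there is no saddle point; optimal play is mixed.
Left is strictly dominated by Center (it gives Row strictly more in every row), so Column never plays it.
On the remaining 2×2 (U, D vs Center, Right):
Let Row play U with probability p. Expected payoff against Center: (-7)p + 4(1−p) = −11p + 4; against Right: 4p + (-7)(1−p) = 11p − 7.
Setting these equal: −11p + 4 = 11p − 7 ⇒ −22p = -11 ⇒ p = 1/2, and the value is (-11)·(1/2) + 4 = -3/2.
For Column: with q = P(Center), equating U's and D's payoffs gives −11q + 4 = 11q − 7 ⇒ q = 1/2.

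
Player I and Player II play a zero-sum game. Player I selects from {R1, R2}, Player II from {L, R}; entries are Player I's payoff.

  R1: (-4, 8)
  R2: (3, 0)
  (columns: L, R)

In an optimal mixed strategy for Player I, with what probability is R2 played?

Row minima: R1 → -4, R2 → 0; maximin = 0.
Column maxima: L → 3, R → 8; minimax = 3.
0 ≠ 3, so there is no saddle point; optimal play is mixed.
Let Player I play R1 with probability p. Expected payoff against L: (-4)p + 3(1−p) = −7p + 3; against R: 8p + 0(1−p) = 8p.
Setting these equal: −7p + 3 = 8p ⇒ −15p = -3 ⇒ p = 1/5, and the value is (-7)·(1/5) + 3 = 8/5.
For Player II: with q = P(L), equating R1's and R2's payoffs gives −12q + 8 = 3q ⇒ q = 8/15.

4/5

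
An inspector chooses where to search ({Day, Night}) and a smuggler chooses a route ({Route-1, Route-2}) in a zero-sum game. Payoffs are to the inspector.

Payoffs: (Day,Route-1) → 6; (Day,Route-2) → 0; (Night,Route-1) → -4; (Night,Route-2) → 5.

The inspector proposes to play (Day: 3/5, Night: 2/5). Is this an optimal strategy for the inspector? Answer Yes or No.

Against Route-1 this mix gives (3/5)·6 + (2/5)·(-4) = 2.
Against Route-2 this mix gives (3/5)·0 + (2/5)·5 = 2.
All of the smuggler's active replies (Route-1, Route-2) yield 2, and no column does worse for the inspector. The mix makes the smuggler indifferent and guarantees 2, so it is optimal.

Yes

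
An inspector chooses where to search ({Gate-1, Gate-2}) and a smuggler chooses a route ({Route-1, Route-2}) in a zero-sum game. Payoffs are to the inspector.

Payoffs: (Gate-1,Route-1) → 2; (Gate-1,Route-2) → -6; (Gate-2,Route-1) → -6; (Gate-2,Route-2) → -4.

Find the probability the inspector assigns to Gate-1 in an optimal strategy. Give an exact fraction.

1/5

Row minima: Gate-1 → -6, Gate-2 → -6; maximin = -6.
Column maxima: Route-1 → 2, Route-2 → -4; minimax = -4.
-6 ≠ -4, so there is no saddle point; optimal play is mixed.
Let the inspector play Gate-1 with probability p. Expected payoff against Route-1: 2p + (-6)(1−p) = 8p − 6; against Route-2: (-6)p + (-4)(1−p) = −2p − 4.
Setting these equal: 8p − 6 = −2p − 4 ⇒ 10p = 2 ⇒ p = 1/5, and the value is (8)·(1/5) − 6 = -22/5.
For the smuggler: with q = P(Route-1), equating Gate-1's and Gate-2's payoffs gives 8q − 6 = −2q − 4 ⇒ q = 1/5.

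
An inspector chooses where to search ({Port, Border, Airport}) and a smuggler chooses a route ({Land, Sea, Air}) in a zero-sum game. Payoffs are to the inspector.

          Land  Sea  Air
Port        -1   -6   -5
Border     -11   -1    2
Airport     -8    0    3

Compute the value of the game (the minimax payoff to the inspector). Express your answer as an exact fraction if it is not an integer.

Row minima: Port → -6, Border → -11, Airport → -8; maximin = -6.
Column maxima: Land → -1, Sea → 0, Air → 3; minimax = -1.
-6 ≠ -1, so there is no saddle point; optimal play is mixed.
Border is strictly dominated by Airport, so the inspector never plays it.
Air is strictly dominated by Sea (it gives the inspector strictly more in every row), so the smuggler never plays it.
On the remaining 2×2 (Port, Airport vs Land, Sea):
Let the inspector play Port with probability p. Expected payoff against Land: (-1)p + (-8)(1−p) = 7p − 8; against Sea: (-6)p + 0(1−p) = −6p.
Setting these equal: 7p − 8 = −6p ⇒ 13p = 8 ⇒ p = 8/13, and the value is (7)·(8/13) − 8 = -48/13.
For the smuggler: with q = P(Land), equating Port's and Airport's payoffs gives 5q − 6 = −8q ⇒ q = 6/13.

-48/13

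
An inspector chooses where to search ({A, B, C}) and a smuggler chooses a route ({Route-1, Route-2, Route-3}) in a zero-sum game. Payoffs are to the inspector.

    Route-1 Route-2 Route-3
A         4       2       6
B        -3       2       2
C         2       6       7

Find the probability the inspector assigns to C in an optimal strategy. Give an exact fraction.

Row minima: A → 2, B → -3, C → 2; maximin = 2.
Column maxima: Route-1 → 4, Route-2 → 6, Route-3 → 7; minimax = 4.
2 ≠ 4, so there is no saddle point; optimal play is mixed.
B is strictly dominated by C, so the inspector never plays it.
Route-3 is strictly dominated by Route-1 (it gives the inspector strictly more in every row), so the smuggler never plays it.
On the remaining 2×2 (A, C vs Route-1, Route-2):
Let the inspector play A with probability p. Expected payoff against Route-1: 4p + 2(1−p) = 2p + 2; against Route-2: 2p + 6(1−p) = −4p + 6.
Setting these equal: 2p + 2 = −4p + 6 ⇒ 6p = 4 ⇒ p = 2/3, and the value is (2)·(2/3) + 2 = 10/3.
For the smuggler: with q = P(Route-1), equating A's and C's payoffs gives 2q + 2 = −4q + 6 ⇒ q = 2/3.

1/3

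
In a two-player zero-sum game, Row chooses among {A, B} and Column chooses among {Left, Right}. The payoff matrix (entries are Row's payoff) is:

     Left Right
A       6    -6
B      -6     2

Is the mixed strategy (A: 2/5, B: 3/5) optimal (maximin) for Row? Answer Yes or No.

Yes

Against Left this mix gives (2/5)·6 + (3/5)·(-6) = -6/5.
Against Right this mix gives (2/5)·(-6) + (3/5)·2 = -6/5.
All of Column's active replies (Left, Right) yield -6/5, and no column does worse for Row. The mix makes Column indifferent and guarantees -6/5, so it is optimal.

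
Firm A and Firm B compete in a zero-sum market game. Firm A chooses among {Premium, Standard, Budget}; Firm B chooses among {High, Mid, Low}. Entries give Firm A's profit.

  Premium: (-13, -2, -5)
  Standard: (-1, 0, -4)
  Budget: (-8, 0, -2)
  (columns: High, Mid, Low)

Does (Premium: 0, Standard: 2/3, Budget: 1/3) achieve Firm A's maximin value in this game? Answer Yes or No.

Yes

Against High this mix gives (2/3)·(-1) + (1/3)·(-8) = -10/3.
Against Mid this mix gives (2/3)·0 + (1/3)·0 = 0.
Against Low this mix gives (2/3)·(-4) + (1/3)·(-2) = -10/3.
All of Firm B's active replies (High, Low) yield -10/3, and no column does worse for Firm A. The mix makes Firm B indifferent and guarantees -10/3, so it is optimal.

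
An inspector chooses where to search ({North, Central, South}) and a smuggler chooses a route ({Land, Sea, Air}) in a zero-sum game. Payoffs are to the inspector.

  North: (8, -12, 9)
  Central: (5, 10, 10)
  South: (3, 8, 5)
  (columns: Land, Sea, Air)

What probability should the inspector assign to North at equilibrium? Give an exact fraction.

1/5

Row minima: North → -12, Central → 5, South → 3; maximin = 5.
Column maxima: Land → 8, Sea → 10, Air → 10; minimax = 8.
5 ≠ 8, so there is no saddle point; optimal play is mixed.
South is strictly dominated by Central, so the inspector never plays it.
Air is strictly dominated by Land (it gives the inspector strictly more in every row), so the smuggler never plays it.
On the remaining 2×2 (North, Central vs Land, Sea):
Let the inspector play North with probability p. Expected payoff against Land: 8p + 5(1−p) = 3p + 5; against Sea: (-12)p + 10(1−p) = −22p + 10.
Setting these equal: 3p + 5 = −22p + 10 ⇒ 25p = 5 ⇒ p = 1/5, and the value is (3)·(1/5) + 5 = 28/5.
For the smuggler: with q = P(Land), equating North's and Central's payoffs gives 20q − 12 = −5q + 10 ⇒ q = 22/25.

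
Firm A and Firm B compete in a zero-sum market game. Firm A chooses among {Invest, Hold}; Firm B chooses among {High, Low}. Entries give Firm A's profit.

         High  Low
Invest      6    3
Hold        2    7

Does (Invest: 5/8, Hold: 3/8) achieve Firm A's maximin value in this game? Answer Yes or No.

Yes

Against High this mix gives (5/8)·6 + (3/8)·2 = 9/2.
Against Low this mix gives (5/8)·3 + (3/8)·7 = 9/2.
All of Firm B's active replies (High, Low) yield 9/2, and no column does worse for Firm A. The mix makes Firm B indifferent and guarantees 9/2, so it is optimal.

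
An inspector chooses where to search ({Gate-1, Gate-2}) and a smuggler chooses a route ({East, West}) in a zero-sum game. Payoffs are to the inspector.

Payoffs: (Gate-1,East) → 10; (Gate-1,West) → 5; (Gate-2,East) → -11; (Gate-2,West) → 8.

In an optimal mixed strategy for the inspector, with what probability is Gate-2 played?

5/24

Row minima: Gate-1 → 5, Gate-2 → -11; maximin = 5.
Column maxima: East → 10, West → 8; minimax = 8.
5 ≠ 8, so there is no saddle point; optimal play is mixed.
Let the inspector play Gate-1 with probability p. Expected payoff against East: 10p + (-11)(1−p) = 21p − 11; against West: 5p + 8(1−p) = −3p + 8.
Setting these equal: 21p − 11 = −3p + 8 ⇒ 24p = 19 ⇒ p = 19/24, and the value is (21)·(19/24) − 11 = 45/8.
For the smuggler: with q = P(East), equating Gate-1's and Gate-2's payoffs gives 5q + 5 = −19q + 8 ⇒ q = 1/8.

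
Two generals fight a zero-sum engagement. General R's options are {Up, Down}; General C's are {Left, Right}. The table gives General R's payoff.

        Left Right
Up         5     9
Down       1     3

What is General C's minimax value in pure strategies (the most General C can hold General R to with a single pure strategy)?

Column maxima: Left → 5, Right → 9.
The smallest of these is 5.

5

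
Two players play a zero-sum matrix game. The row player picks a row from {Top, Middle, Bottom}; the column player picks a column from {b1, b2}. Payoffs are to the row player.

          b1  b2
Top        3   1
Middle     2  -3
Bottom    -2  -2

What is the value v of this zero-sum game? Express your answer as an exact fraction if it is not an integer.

1

Row minima: Top → 1, Middle → -3, Bottom → -2; maximin = 1.
Column maxima: b1 → 3, b2 → 1; minimax = 1.
Since maximin = minimax = 1, there is a saddle point and the value is 1.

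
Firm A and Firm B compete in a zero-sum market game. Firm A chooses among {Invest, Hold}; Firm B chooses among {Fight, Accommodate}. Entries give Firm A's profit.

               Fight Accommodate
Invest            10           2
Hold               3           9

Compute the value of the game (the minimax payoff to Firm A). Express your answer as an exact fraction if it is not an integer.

6

Row minima: Invest → 2, Hold → 3; maximin = 3.
Column maxima: Fight → 10, Accommodate → 9; minimax = 9.
3 ≠ 9, so there is no saddle point; optimal play is mixed.
Let Firm A play Invest with probability p. Expected payoff against Fight: 10p + 3(1−p) = 7p + 3; against Accommodate: 2p + 9(1−p) = −7p + 9.
Setting these equal: 7p + 3 = −7p + 9 ⇒ 14p = 6 ⇒ p = 3/7, and the value is (7)·(3/7) + 3 = 6.
For Firm B: with q = P(Fight), equating Invest's and Hold's payoffs gives 8q + 2 = −6q + 9 ⇒ q = 1/2.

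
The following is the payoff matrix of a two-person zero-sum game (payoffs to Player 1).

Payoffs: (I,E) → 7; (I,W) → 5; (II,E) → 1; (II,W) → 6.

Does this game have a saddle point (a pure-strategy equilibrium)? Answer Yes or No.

Row minima: I → 5, II → 1; maximin = 5.
Column maxima: E → 7, W → 6; minimax = 6.
5 ≠ 6, so no pure-strategy equilibrium exists.

No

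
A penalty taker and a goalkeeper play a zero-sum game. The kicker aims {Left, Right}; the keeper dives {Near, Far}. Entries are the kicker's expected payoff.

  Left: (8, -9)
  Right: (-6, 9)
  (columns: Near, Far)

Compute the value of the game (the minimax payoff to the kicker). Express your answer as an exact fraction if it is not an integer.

9/16

Row minima: Left → -9, Right → -6; maximin = -6.
Column maxima: Near → 8, Far → 9; minimax = 8.
-6 ≠ 8, so there is no saddle point; optimal play is mixed.
Let the kicker play Left with probability p. Expected payoff against Near: 8p + (-6)(1−p) = 14p − 6; against Far: (-9)p + 9(1−p) = −18p + 9.
Setting these equal: 14p − 6 = −18p + 9 ⇒ 32p = 15 ⇒ p = 15/32, and the value is (14)·(15/32) − 6 = 9/16.
For the keeper: with q = P(Near), equating Left's and Right's payoffs gives 17q − 9 = −15q + 9 ⇒ q = 9/16.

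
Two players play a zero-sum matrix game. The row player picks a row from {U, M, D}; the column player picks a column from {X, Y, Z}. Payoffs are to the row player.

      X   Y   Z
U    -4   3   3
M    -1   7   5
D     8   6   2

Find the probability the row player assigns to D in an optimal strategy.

1/2

Row minima: U → -4, M → -1, D → 2; maximin = 2.
Column maxima: X → 8, Y → 7, Z → 5; minimax = 5.
2 ≠ 5, so there is no saddle point; optimal play is mixed.
U is strictly dominated by M, so the row player never plays it.
With U eliminated, Y is strictly dominated by Z (it gives the row player strictly more in every remaining row), so the column player never plays it.
On the remaining 2×2 (M, D vs X, Z):
Let the row player play M with probability p. Expected payoff against X: (-1)p + 8(1−p) = −9p + 8; against Z: 5p + 2(1−p) = 3p + 2.
Setting these equal: −9p + 8 = 3p + 2 ⇒ −12p = -6 ⇒ p = 1/2, and the value is (-9)·(1/2) + 8 = 7/2.
For the column player: with q = P(X), equating M's and D's payoffs gives −6q + 5 = 6q + 2 ⇒ q = 1/4.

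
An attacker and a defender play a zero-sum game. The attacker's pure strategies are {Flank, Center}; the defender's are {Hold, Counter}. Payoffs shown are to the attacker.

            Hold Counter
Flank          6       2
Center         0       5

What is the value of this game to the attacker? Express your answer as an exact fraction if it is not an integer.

10/3

Row minima: Flank → 2, Center → 0; maximin = 2.
Column maxima: Hold → 6, Counter → 5; minimax = 5.
2 ≠ 5, so there is no saddle point; optimal play is mixed.
Let the attacker play Flank with probability p. Expected payoff against Hold: 6p + 0(1−p) = 6p; against Counter: 2p + 5(1−p) = −3p + 5.
Setting these equal: 6p = −3p + 5 ⇒ 9p = 5 ⇒ p = 5/9, and the value is (6)·(5/9) = 10/3.
For the defender: with q = P(Hold), equating Flank's and Center's payoffs gives 4q + 2 = −5q + 5 ⇒ q = 1/3.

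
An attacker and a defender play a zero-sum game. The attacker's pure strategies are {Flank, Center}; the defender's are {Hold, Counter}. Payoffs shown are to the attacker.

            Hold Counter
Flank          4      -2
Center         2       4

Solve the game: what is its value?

5/2

Row minima: Flank → -2, Center → 2; maximin = 2.
Column maxima: Hold → 4, Counter → 4; minimax = 4.
2 ≠ 4, so there is no saddle point; optimal play is mixed.
Let the attacker play Flank with probability p. Expected payoff against Hold: 4p + 2(1−p) = 2p + 2; against Counter: (-2)p + 4(1−p) = −6p + 4.
Setting these equal: 2p + 2 = −6p + 4 ⇒ 8p = 2 ⇒ p = 1/4, and the value is (2)·(1/4) + 2 = 5/2.
For the defender: with q = P(Hold), equating Flank's and Center's payoffs gives 6q − 2 = −2q + 4 ⇒ q = 3/4.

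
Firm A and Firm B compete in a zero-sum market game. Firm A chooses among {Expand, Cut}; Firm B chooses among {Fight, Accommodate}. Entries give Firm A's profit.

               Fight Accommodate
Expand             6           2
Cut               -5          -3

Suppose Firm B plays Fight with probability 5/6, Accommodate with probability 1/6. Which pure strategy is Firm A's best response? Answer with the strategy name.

Expand

Expected payoff of Expand: (5/6)·6 + (1/6)·2 = 16/3.
Expected payoff of Cut: (5/6)·(-5) + (1/6)·(-3) = -14/3.
The largest is 16/3, so Firm A's best response is Expand.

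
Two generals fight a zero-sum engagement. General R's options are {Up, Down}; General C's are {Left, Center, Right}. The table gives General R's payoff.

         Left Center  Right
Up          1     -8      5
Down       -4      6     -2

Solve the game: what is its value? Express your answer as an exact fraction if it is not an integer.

-26/19

Row minima: Up → -8, Down → -4; maximin = -4.
Column maxima: Left → 1, Center → 6, Right → 5; minimax = 1.
-4 ≠ 1, so there is no saddle point; optimal play is mixed.
Right is strictly dominated by Left (it gives General R strictly more in every row), so General C never plays it.
On the remaining 2×2 (Up, Down vs Left, Center):
Let General R play Up with probability p. Expected payoff against Left: 1p + (-4)(1−p) = 5p − 4; against Center: (-8)p + 6(1−p) = −14p + 6.
Setting these equal: 5p − 4 = −14p + 6 ⇒ 19p = 10 ⇒ p = 10/19, and the value is (5)·(10/19) − 4 = -26/19.
For General C: with q = P(Left), equating Up's and Down's payoffs gives 9q − 8 = −10q + 6 ⇒ q = 14/19.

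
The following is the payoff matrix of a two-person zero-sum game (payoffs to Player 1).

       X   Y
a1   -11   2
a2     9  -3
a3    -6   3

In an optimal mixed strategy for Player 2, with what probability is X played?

2/7

Row minima: a1 → -11, a2 → -3, a3 → -6; maximin = -3.
Column maxima: X → 9, Y → 3; minimax = 3.
-3 ≠ 3, so there is no saddle point; optimal play is mixed.
a1 is strictly dominated by a3, so Player 1 never plays it.
On the remaining 2×2 (a2, a3 vs X, Y):
Let Player 1 play a2 with probability p. Expected payoff against X: 9p + (-6)(1−p) = 15p − 6; against Y: (-3)p + 3(1−p) = −6p + 3.
Setting these equal: 15p − 6 = −6p + 3 ⇒ 21p = 9 ⇒ p = 3/7, and the value is (15)·(3/7) − 6 = 3/7.
For Player 2: with q = P(X), equating a2's and a3's payoffs gives 12q − 3 = −9q + 3 ⇒ q = 2/7.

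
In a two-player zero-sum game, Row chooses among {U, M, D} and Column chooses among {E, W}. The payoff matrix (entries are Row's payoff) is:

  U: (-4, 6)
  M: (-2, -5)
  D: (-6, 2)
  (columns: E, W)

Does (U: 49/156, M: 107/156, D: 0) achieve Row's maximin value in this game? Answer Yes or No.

No

Against E this mix gives (49/156)·(-4) + (107/156)·(-2) = -205/78.
Against W this mix gives (49/156)·6 + (107/156)·(-5) = -241/156.
Column will play E, holding Row to -205/78. Shifting weight toward the row that does better against E would raise this floor (the equalizing mix achieves -32/13 against both E and W), so the proposed strategy is not optimal.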